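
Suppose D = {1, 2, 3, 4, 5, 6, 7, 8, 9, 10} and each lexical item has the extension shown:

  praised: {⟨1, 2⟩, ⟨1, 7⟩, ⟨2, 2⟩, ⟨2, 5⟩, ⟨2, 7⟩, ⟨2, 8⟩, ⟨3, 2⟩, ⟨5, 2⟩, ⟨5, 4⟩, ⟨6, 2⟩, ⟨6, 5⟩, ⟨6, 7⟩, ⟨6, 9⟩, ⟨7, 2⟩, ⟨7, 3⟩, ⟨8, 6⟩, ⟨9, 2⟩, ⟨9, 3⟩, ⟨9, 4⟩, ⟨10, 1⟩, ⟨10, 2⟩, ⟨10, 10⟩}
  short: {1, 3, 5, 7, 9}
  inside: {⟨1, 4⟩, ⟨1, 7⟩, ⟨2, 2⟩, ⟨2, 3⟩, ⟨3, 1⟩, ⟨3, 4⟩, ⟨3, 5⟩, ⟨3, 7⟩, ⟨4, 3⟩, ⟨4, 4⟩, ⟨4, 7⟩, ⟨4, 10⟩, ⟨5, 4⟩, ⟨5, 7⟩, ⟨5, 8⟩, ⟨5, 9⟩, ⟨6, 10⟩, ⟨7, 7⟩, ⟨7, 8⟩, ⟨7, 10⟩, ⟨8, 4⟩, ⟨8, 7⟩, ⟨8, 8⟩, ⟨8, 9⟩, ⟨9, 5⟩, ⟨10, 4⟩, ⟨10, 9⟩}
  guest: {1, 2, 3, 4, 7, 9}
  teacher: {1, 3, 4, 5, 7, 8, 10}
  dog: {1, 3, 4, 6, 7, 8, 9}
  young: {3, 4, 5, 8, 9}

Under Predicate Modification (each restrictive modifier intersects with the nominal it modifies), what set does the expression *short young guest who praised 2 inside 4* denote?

{3}

⟦who praised 2⟧ = {x : ⟨x, 2⟩ ∈ ⟦praised⟧} = {1, 2, 3, 5, 6, 7, 9, 10}
⟦inside 4⟧ = {x : ⟨x, 4⟩ ∈ ⟦inside⟧} = {1, 3, 4, 5, 8, 10}
⟦guest⟧ = {1, 2, 3, 4, 7, 9}
… ∩ ⟦who praised 2⟧ = {1, 2, 3, 4, 7, 9} ∩ {1, 2, 3, 5, 6, 7, 9, 10} = {1, 2, 3, 7, 9}
… ∩ ⟦inside 4⟧ = {1, 2, 3, 7, 9} ∩ {1, 3, 4, 5, 8, 10} = {1, 3}
… ∩ ⟦short⟧ = {1, 3} ∩ {1, 3, 5, 7, 9} = {1, 3}
… ∩ ⟦young⟧ = {1, 3} ∩ {3, 4, 5, 8, 9} = {3}
So ⟦short young guest who praised 2 inside 4⟧ = {3}.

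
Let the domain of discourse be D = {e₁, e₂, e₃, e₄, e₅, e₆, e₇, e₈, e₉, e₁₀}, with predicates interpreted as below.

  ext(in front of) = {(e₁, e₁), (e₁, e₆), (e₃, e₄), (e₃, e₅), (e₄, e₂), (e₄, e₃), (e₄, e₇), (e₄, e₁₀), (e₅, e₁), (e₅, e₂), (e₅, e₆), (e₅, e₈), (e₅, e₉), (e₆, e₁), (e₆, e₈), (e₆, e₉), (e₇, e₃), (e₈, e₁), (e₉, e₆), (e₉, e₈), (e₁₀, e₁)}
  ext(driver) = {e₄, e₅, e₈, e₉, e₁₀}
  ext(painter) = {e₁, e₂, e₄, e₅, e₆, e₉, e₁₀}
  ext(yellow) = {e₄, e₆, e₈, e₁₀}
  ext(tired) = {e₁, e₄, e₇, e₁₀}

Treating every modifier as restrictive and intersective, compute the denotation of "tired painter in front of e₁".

{e₁, e₁₀}

⟦in front of e₁⟧ = {x : ⟨x, e₁⟩ ∈ ⟦in front of⟧} = {e₁, e₅, e₆, e₈, e₁₀}
⟦painter⟧ = {e₁, e₂, e₄, e₅, e₆, e₉, e₁₀}
… ∩ ⟦in front of e₁⟧ = {e₁, e₂, e₄, e₅, e₆, e₉, e₁₀} ∩ {e₁, e₅, e₆, e₈, e₁₀} = {e₁, e₅, e₆, e₁₀}
… ∩ ⟦tired⟧ = {e₁, e₅, e₆, e₁₀} ∩ {e₁, e₄, e₇, e₁₀} = {e₁, e₁₀}
So ⟦tired painter in front of e₁⟧ = {e₁, e₁₀}.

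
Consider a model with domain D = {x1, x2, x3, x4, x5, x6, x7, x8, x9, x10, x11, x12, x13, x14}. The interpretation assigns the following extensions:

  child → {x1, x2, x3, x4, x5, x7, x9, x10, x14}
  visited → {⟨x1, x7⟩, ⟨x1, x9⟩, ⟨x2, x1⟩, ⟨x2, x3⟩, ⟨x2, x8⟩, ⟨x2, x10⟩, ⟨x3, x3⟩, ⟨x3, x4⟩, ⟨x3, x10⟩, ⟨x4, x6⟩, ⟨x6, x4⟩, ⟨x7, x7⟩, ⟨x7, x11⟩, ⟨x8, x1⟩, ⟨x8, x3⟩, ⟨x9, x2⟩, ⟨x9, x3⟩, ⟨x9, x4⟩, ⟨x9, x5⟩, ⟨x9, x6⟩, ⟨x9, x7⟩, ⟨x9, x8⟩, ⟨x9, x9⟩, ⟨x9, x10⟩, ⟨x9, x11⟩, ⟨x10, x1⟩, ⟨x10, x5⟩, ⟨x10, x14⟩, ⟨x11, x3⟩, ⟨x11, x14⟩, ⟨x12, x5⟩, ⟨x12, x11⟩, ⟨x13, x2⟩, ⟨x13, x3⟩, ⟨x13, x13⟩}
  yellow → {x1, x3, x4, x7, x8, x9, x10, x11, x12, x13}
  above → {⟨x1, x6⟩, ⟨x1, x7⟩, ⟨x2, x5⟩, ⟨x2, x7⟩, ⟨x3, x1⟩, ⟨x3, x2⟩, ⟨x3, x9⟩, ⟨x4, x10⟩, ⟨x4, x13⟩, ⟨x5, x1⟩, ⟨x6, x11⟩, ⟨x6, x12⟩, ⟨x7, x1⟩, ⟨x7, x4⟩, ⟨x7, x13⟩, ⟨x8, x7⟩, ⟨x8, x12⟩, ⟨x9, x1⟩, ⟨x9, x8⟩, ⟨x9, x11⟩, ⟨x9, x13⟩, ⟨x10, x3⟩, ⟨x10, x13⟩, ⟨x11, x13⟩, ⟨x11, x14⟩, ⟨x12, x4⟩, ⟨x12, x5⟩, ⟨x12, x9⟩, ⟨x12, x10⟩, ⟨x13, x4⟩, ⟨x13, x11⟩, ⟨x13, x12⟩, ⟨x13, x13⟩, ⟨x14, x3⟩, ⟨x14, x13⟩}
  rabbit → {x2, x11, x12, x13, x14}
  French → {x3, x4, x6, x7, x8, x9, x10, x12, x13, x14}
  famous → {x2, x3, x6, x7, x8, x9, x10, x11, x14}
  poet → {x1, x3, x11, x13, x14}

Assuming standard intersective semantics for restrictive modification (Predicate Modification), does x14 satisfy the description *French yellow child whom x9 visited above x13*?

⟦whom x9 visited⟧ = {x : ⟨x9, x⟩ ∈ ⟦visited⟧} = {x2, x3, x4, x5, x6, x7, x8, x9, x10, x11}
⟦above x13⟧ = {x : ⟨x, x13⟩ ∈ ⟦above⟧} = {x4, x7, x9, x10, x11, x13, x14}
⟦child⟧ = {x1, x2, x3, x4, x5, x7, x9, x10, x14}
… ∩ ⟦whom x9 visited⟧ = {x1, x2, x3, x4, x5, x7, x9, x10, x14} ∩ {x2, x3, x4, x5, x6, x7, x8, x9, x10, x11} = {x2, x3, x4, x5, x7, x9, x10}
… ∩ ⟦above x13⟧ = {x2, x3, x4, x5, x7, x9, x10} ∩ {x4, x7, x9, x10, x11, x13, x14} = {x4, x7, x9, x10}
… ∩ ⟦French⟧ = {x4, x7, x9, x10} ∩ {x3, x4, x6, x7, x8, x9, x10, x12, x13, x14} = {x4, x7, x9, x10}
… ∩ ⟦yellow⟧ = {x4, x7, x9, x10} ∩ {x1, x3, x4, x7, x8, x9, x10, x11, x12, x13} = {x4, x7, x9, x10}
⟦French yellow child whom x9 visited above x13⟧ = {x4, x7, x9, x10}; x14 ∉ this set.

no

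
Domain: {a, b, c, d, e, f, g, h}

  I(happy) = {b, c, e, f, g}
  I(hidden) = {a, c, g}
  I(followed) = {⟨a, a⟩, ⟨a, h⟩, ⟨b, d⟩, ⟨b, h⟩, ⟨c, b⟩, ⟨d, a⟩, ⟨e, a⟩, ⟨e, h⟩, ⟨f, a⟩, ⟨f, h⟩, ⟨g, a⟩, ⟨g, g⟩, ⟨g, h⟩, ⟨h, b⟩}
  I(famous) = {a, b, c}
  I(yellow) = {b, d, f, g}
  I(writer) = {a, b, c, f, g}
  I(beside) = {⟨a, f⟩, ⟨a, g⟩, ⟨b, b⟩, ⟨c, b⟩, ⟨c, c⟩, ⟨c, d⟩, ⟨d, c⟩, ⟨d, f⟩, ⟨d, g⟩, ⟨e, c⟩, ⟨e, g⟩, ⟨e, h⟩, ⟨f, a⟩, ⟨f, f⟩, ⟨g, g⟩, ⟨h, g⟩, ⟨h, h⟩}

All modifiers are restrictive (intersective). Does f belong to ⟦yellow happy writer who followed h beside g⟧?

no

⟦who followed h⟧ = {x : ⟨x, h⟩ ∈ ⟦followed⟧} = {a, b, e, f, g}
⟦beside g⟧ = {x : ⟨x, g⟩ ∈ ⟦beside⟧} = {a, d, e, g, h}
⟦writer⟧ = {a, b, c, f, g}
… ∩ ⟦who followed h⟧ = {a, b, c, f, g} ∩ {a, b, e, f, g} = {a, b, f, g}
… ∩ ⟦beside g⟧ = {a, b, f, g} ∩ {a, d, e, g, h} = {a, g}
… ∩ ⟦yellow⟧ = {a, g} ∩ {b, d, f, g} = {g}
… ∩ ⟦happy⟧ = {g} ∩ {b, c, e, f, g} = {g}
⟦yellow happy writer who followed h beside g⟧ = {g}; f ∉ this set.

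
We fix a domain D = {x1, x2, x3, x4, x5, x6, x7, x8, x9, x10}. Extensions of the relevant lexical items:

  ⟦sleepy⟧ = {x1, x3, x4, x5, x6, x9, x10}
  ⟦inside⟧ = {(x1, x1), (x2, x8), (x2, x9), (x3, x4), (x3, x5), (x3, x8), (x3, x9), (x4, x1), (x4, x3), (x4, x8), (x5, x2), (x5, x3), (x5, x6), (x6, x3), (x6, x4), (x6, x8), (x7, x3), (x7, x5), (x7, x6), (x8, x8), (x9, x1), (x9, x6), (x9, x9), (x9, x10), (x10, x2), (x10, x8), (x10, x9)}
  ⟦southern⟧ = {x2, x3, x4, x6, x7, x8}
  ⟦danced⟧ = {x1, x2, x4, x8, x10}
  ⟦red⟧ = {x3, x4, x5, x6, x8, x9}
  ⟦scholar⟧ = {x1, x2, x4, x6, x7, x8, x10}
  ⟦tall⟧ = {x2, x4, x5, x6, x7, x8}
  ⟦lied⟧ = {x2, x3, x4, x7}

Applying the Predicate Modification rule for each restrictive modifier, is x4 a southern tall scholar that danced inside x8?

yes

⟦that danced⟧ = ⟦danced⟧ = {x1, x2, x4, x8, x10}
⟦inside x8⟧ = {x : ⟨x, x8⟩ ∈ ⟦inside⟧} = {x2, x3, x4, x6, x8, x10}
⟦scholar⟧ = {x1, x2, x4, x6, x7, x8, x10}
… ∩ ⟦that danced⟧ = {x1, x2, x4, x6, x7, x8, x10} ∩ {x1, x2, x4, x8, x10} = {x1, x2, x4, x8, x10}
… ∩ ⟦inside x8⟧ = {x1, x2, x4, x8, x10} ∩ {x2, x3, x4, x6, x8, x10} = {x2, x4, x8, x10}
… ∩ ⟦southern⟧ = {x2, x4, x8, x10} ∩ {x2, x3, x4, x6, x7, x8} = {x2, x4, x8}
… ∩ ⟦tall⟧ = {x2, x4, x8} ∩ {x2, x4, x5, x6, x7, x8} = {x2, x4, x8}
⟦southern tall scholar that danced inside x8⟧ = {x2, x4, x8}; x4 ∈ this set.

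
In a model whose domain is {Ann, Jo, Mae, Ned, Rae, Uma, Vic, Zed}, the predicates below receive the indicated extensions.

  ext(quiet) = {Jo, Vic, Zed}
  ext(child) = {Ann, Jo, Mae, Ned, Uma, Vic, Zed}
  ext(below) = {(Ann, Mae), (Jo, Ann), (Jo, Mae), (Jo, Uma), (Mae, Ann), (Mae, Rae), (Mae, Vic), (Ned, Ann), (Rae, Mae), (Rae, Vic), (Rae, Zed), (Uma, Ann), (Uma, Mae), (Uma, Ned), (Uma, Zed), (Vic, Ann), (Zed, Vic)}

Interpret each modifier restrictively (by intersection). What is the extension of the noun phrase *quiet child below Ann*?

⟦below Ann⟧ = {x : ⟨x, Ann⟩ ∈ ⟦below⟧} = {Jo, Mae, Ned, Uma, Vic}
⟦child⟧ = {Ann, Jo, Mae, Ned, Uma, Vic, Zed}
… ∩ ⟦below Ann⟧ = {Ann, Jo, Mae, Ned, Uma, Vic, Zed} ∩ {Jo, Mae, Ned, Uma, Vic} = {Jo, Mae, Ned, Uma, Vic}
… ∩ ⟦quiet⟧ = {Jo, Mae, Ned, Uma, Vic} ∩ {Jo, Vic, Zed} = {Jo, Vic}
So ⟦quiet child below Ann⟧ = {Jo, Vic}.

{Jo, Vic}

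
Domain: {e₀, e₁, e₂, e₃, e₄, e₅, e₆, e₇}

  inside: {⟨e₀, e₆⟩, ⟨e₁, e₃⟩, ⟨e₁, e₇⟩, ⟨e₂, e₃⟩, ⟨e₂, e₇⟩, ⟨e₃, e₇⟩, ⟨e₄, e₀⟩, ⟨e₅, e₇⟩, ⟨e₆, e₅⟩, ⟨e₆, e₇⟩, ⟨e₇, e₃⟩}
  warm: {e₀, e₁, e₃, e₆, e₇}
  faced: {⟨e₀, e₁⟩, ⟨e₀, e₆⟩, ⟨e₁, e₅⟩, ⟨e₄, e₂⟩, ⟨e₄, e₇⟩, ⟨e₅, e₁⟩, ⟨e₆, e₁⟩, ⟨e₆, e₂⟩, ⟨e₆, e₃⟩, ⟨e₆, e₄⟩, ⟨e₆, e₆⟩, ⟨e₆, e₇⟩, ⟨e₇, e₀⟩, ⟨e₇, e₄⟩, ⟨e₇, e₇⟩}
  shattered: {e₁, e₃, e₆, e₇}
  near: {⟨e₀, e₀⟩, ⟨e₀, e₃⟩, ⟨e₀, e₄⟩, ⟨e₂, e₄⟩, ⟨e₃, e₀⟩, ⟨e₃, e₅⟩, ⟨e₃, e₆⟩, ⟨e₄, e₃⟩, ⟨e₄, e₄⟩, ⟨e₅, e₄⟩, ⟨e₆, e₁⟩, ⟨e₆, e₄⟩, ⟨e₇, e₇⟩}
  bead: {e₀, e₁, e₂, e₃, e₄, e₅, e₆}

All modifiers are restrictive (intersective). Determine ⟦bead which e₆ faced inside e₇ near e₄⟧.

⟦which e₆ faced⟧ = {x : ⟨e₆, x⟩ ∈ ⟦faced⟧} = {e₁, e₂, e₃, e₄, e₆, e₇}
⟦inside e₇⟧ = {x : ⟨x, e₇⟩ ∈ ⟦inside⟧} = {e₁, e₂, e₃, e₅, e₆}
⟦near e₄⟧ = {x : ⟨x, e₄⟩ ∈ ⟦near⟧} = {e₀, e₂, e₄, e₅, e₆}
⟦bead⟧ = {e₀, e₁, e₂, e₃, e₄, e₅, e₆}
… ∩ ⟦which e₆ faced⟧ = {e₀, e₁, e₂, e₃, e₄, e₅, e₆} ∩ {e₁, e₂, e₃, e₄, e₆, e₇} = {e₁, e₂, e₃, e₄, e₆}
… ∩ ⟦inside e₇⟧ = {e₁, e₂, e₃, e₄, e₆} ∩ {e₁, e₂, e₃, e₅, e₆} = {e₁, e₂, e₃, e₆}
… ∩ ⟦near e₄⟧ = {e₁, e₂, e₃, e₆} ∩ {e₀, e₂, e₄, e₅, e₆} = {e₂, e₆}
So ⟦bead which e₆ faced inside e₇ near e₄⟧ = {e₂, e₆}.

{e₂, e₆}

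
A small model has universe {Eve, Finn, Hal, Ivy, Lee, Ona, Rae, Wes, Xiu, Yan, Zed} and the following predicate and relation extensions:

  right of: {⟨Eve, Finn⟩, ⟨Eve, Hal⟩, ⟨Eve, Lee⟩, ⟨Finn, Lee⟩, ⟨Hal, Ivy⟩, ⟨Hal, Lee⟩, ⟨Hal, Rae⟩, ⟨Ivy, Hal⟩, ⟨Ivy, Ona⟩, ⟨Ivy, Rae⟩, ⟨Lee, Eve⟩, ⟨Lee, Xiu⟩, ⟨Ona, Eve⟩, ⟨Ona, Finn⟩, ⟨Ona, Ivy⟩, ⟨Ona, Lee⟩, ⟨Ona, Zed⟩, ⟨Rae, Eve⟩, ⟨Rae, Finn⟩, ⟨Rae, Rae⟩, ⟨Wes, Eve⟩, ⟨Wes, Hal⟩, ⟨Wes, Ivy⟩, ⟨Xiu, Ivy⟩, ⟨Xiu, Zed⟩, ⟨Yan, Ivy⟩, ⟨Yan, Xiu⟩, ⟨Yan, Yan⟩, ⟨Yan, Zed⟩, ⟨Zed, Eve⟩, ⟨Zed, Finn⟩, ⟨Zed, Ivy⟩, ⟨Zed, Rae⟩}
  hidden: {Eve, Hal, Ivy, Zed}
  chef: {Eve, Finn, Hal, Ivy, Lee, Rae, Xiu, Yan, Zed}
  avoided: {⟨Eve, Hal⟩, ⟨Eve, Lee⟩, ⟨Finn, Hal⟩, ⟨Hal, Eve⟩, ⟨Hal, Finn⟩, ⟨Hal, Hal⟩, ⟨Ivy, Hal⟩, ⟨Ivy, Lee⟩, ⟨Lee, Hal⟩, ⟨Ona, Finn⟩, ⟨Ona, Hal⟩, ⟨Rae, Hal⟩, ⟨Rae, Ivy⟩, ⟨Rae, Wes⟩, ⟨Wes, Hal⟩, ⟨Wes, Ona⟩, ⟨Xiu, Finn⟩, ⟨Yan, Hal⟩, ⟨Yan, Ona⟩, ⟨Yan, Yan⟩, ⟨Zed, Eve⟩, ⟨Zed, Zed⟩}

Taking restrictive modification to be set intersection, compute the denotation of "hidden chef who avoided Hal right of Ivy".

⟦who avoided Hal⟧ = {x : ⟨x, Hal⟩ ∈ ⟦avoided⟧} = {Eve, Finn, Hal, Ivy, Lee, Ona, Rae, Wes, Yan}
⟦right of Ivy⟧ = {x : ⟨x, Ivy⟩ ∈ ⟦right of⟧} = {Hal, Ona, Wes, Xiu, Yan, Zed}
⟦chef⟧ = {Eve, Finn, Hal, Ivy, Lee, Rae, Xiu, Yan, Zed}
… ∩ ⟦who avoided Hal⟧ = {Eve, Finn, Hal, Ivy, Lee, Rae, Xiu, Yan, Zed} ∩ {Eve, Finn, Hal, Ivy, Lee, Ona, Rae, Wes, Yan} = {Eve, Finn, Hal, Ivy, Lee, Rae, Yan}
… ∩ ⟦right of Ivy⟧ = {Eve, Finn, Hal, Ivy, Lee, Rae, Yan} ∩ {Hal, Ona, Wes, Xiu, Yan, Zed} = {Hal, Yan}
… ∩ ⟦hidden⟧ = {Hal, Yan} ∩ {Eve, Hal, Ivy, Zed} = {Hal}
So ⟦hidden chef who avoided Hal right of Ivy⟧ = {Hal}.

{Hal}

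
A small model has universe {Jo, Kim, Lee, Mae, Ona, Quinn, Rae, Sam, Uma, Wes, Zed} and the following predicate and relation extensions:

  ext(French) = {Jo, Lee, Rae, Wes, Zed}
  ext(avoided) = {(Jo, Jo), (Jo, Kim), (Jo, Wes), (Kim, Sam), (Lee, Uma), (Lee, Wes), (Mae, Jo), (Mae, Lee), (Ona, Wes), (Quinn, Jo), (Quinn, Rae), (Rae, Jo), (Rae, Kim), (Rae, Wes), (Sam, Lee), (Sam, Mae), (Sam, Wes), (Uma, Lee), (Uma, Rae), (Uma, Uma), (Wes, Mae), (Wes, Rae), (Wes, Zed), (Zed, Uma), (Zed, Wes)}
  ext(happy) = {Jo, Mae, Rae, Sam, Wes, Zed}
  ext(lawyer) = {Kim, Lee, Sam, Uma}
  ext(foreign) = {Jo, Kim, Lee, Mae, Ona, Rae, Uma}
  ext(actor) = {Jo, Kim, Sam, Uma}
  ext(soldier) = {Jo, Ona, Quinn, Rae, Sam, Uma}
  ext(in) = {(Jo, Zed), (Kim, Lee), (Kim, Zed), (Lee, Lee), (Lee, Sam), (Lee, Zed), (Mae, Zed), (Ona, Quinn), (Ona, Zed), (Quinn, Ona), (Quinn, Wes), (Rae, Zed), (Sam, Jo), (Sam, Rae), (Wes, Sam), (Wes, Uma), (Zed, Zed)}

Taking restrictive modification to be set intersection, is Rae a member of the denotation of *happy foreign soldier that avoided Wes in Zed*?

⟦that avoided Wes⟧ = {x : ⟨x, Wes⟩ ∈ ⟦avoided⟧} = {Jo, Lee, Ona, Rae, Sam, Zed}
⟦in Zed⟧ = {x : ⟨x, Zed⟩ ∈ ⟦in⟧} = {Jo, Kim, Lee, Mae, Ona, Rae, Zed}
⟦soldier⟧ = {Jo, Ona, Quinn, Rae, Sam, Uma}
… ∩ ⟦that avoided Wes⟧ = {Jo, Ona, Quinn, Rae, Sam, Uma} ∩ {Jo, Lee, Ona, Rae, Sam, Zed} = {Jo, Ona, Rae, Sam}
… ∩ ⟦in Zed⟧ = {Jo, Ona, Rae, Sam} ∩ {Jo, Kim, Lee, Mae, Ona, Rae, Zed} = {Jo, Ona, Rae}
… ∩ ⟦happy⟧ = {Jo, Ona, Rae} ∩ {Jo, Mae, Rae, Sam, Wes, Zed} = {Jo, Rae}
… ∩ ⟦foreign⟧ = {Jo, Rae} ∩ {Jo, Kim, Lee, Mae, Ona, Rae, Uma} = {Jo, Rae}
⟦happy foreign soldier that avoided Wes in Zed⟧ = {Jo, Rae}; Rae ∈ this set.

yes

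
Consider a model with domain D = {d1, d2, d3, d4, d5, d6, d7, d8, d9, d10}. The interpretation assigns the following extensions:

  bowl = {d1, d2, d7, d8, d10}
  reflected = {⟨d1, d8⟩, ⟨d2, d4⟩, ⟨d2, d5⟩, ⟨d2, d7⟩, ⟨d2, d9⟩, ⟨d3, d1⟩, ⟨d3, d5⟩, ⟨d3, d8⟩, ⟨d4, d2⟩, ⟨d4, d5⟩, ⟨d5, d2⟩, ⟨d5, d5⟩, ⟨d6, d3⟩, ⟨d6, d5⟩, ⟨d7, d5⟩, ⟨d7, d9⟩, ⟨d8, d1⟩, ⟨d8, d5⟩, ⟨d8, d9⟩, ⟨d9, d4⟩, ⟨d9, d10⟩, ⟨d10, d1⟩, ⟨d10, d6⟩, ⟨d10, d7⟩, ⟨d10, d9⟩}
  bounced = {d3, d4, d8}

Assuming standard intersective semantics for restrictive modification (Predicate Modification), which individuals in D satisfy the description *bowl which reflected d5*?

⟦which reflected d5⟧ = {x : ⟨x, d5⟩ ∈ ⟦reflected⟧} = {d2, d3, d4, d5, d6, d7, d8}
⟦bowl⟧ = {d1, d2, d7, d8, d10}
… ∩ ⟦which reflected d5⟧ = {d1, d2, d7, d8, d10} ∩ {d2, d3, d4, d5, d6, d7, d8} = {d2, d7, d8}
So ⟦bowl which reflected d5⟧ = {d2, d7, d8}.

{d2, d7, d8}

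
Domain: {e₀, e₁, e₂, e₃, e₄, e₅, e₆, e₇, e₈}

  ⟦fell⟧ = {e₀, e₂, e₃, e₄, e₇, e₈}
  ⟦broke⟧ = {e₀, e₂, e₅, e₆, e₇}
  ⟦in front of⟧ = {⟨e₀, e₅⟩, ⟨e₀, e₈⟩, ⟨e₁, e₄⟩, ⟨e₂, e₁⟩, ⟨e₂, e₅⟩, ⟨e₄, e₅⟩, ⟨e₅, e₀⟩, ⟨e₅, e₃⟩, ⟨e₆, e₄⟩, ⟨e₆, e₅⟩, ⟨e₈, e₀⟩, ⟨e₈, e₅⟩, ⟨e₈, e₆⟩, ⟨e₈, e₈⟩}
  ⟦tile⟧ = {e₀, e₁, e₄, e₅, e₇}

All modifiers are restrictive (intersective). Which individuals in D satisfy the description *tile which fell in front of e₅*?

⟦which fell⟧ = ⟦fell⟧ = {e₀, e₂, e₃, e₄, e₇, e₈}
⟦in front of e₅⟧ = {x : ⟨x, e₅⟩ ∈ ⟦in front of⟧} = {e₀, e₂, e₄, e₆, e₈}
⟦tile⟧ = {e₀, e₁, e₄, e₅, e₇}
… ∩ ⟦which fell⟧ = {e₀, e₁, e₄, e₅, e₇} ∩ {e₀, e₂, e₃, e₄, e₇, e₈} = {e₀, e₄, e₇}
… ∩ ⟦in front of e₅⟧ = {e₀, e₄, e₇} ∩ {e₀, e₂, e₄, e₆, e₈} = {e₀, e₄}
So ⟦tile which fell in front of e₅⟧ = {e₀, e₄}.

{e₀, e₄}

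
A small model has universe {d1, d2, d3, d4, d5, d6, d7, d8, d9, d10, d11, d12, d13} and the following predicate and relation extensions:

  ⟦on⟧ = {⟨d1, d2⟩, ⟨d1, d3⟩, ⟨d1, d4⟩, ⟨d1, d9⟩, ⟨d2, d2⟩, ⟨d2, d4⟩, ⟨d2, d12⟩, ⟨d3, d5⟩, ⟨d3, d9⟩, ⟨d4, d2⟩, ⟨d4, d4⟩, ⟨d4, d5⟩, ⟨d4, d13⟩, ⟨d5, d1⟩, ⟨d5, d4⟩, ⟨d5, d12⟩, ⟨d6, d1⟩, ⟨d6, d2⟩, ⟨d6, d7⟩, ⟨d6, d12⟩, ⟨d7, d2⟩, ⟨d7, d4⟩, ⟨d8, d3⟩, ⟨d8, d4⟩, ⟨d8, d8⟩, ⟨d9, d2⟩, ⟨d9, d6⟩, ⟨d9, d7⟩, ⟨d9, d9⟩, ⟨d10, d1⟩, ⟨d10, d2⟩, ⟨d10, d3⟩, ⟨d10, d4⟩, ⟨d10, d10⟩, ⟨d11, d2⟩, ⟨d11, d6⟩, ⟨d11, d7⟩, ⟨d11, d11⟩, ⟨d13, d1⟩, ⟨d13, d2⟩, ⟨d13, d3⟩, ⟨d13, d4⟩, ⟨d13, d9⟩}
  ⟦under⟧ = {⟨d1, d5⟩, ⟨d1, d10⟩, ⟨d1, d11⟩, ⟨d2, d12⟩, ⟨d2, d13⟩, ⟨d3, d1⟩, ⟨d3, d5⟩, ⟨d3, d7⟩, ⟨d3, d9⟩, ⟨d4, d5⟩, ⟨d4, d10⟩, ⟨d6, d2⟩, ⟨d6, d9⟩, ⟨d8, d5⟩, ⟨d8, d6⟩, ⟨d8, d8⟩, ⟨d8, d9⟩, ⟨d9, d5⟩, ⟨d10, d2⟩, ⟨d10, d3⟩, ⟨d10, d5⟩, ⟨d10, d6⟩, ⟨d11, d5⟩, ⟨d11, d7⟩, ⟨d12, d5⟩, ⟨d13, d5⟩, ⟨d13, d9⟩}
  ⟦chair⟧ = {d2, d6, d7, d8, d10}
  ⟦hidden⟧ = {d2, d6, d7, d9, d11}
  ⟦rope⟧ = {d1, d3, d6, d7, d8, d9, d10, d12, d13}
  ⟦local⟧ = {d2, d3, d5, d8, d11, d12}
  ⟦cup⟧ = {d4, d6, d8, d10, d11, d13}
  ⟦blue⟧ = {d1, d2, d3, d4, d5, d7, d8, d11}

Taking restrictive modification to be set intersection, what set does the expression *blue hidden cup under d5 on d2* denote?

⟦under d5⟧ = {x : ⟨x, d5⟩ ∈ ⟦under⟧} = {d1, d3, d4, d8, d9, d10, d11, d12, d13}
⟦on d2⟧ = {x : ⟨x, d2⟩ ∈ ⟦on⟧} = {d1, d2, d4, d6, d7, d9, d10, d11, d13}
⟦cup⟧ = {d4, d6, d8, d10, d11, d13}
… ∩ ⟦under d5⟧ = {d4, d6, d8, d10, d11, d13} ∩ {d1, d3, d4, d8, d9, d10, d11, d12, d13} = {d4, d8, d10, d11, d13}
… ∩ ⟦on d2⟧ = {d4, d8, d10, d11, d13} ∩ {d1, d2, d4, d6, d7, d9, d10, d11, d13} = {d4, d10, d11, d13}
… ∩ ⟦blue⟧ = {d4, d10, d11, d13} ∩ {d1, d2, d3, d4, d5, d7, d8, d11} = {d4, d11}
… ∩ ⟦hidden⟧ = {d4, d11} ∩ {d2, d6, d7, d9, d11} = {d11}
So ⟦blue hidden cup under d5 on d2⟧ = {d11}.

{d11}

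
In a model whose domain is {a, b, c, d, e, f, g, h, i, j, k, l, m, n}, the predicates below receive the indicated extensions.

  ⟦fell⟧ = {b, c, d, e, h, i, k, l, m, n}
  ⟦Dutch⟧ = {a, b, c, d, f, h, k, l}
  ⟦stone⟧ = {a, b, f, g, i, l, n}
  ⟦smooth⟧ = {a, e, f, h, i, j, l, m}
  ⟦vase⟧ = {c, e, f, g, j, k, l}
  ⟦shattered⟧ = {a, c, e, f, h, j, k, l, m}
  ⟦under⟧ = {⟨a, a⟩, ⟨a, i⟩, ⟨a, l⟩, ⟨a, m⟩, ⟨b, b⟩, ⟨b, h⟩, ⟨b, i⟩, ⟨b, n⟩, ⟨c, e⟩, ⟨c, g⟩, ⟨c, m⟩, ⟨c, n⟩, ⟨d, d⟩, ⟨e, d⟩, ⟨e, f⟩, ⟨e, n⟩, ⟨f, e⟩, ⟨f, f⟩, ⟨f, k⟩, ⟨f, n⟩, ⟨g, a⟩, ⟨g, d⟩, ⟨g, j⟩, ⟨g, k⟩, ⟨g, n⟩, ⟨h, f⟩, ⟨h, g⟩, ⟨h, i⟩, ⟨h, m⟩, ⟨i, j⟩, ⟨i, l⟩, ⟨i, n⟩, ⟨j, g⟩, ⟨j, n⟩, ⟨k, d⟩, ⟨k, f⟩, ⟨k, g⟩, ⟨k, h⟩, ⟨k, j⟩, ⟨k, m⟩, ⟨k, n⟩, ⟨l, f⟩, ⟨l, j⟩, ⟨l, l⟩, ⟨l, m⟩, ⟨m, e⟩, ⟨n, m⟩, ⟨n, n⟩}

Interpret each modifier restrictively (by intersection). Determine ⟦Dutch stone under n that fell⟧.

⟦under n⟧ = {x : ⟨x, n⟩ ∈ ⟦under⟧} = {b, c, e, f, g, i, j, k, n}
⟦that fell⟧ = ⟦fell⟧ = {b, c, d, e, h, i, k, l, m, n}
⟦stone⟧ = {a, b, f, g, i, l, n}
… ∩ ⟦under n⟧ = {a, b, f, g, i, l, n} ∩ {b, c, e, f, g, i, j, k, n} = {b, f, g, i, n}
… ∩ ⟦that fell⟧ = {b, f, g, i, n} ∩ {b, c, d, e, h, i, k, l, m, n} = {b, i, n}
… ∩ ⟦Dutch⟧ = {b, i, n} ∩ {a, b, c, d, f, h, k, l} = {b}
So ⟦Dutch stone under n that fell⟧ = {b}.

{b}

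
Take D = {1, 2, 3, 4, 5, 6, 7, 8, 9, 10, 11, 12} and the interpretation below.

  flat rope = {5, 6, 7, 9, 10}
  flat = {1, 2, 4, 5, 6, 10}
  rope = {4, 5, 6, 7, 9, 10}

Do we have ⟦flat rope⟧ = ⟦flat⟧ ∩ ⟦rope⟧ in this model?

no

⟦flat⟧ ∩ ⟦rope⟧ = {1, 2, 4, 5, 6, 10} ∩ {4, 5, 6, 7, 9, 10} = {4, 5, 6, 10}
Observed ⟦flat rope⟧ = {5, 6, 7, 9, 10}.
These differ, so the modifier is not intersective in this model.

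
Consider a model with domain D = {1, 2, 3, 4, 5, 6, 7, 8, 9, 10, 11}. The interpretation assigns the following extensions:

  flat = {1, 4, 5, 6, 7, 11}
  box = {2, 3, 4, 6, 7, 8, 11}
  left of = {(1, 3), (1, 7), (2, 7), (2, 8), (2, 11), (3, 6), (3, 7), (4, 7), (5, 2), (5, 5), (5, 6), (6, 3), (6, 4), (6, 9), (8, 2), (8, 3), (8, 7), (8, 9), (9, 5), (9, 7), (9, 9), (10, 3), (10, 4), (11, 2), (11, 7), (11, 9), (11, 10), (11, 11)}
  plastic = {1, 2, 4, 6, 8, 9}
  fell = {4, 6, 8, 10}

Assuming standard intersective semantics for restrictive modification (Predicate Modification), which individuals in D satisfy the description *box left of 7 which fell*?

{4, 8}

⟦left of 7⟧ = {x : ⟨x, 7⟩ ∈ ⟦left of⟧} = {1, 2, 3, 4, 8, 9, 11}
⟦which fell⟧ = ⟦fell⟧ = {4, 6, 8, 10}
⟦box⟧ = {2, 3, 4, 6, 7, 8, 11}
… ∩ ⟦left of 7⟧ = {2, 3, 4, 6, 7, 8, 11} ∩ {1, 2, 3, 4, 8, 9, 11} = {2, 3, 4, 8, 11}
… ∩ ⟦which fell⟧ = {2, 3, 4, 8, 11} ∩ {4, 6, 8, 10} = {4, 8}
So ⟦box left of 7 which fell⟧ = {4, 8}.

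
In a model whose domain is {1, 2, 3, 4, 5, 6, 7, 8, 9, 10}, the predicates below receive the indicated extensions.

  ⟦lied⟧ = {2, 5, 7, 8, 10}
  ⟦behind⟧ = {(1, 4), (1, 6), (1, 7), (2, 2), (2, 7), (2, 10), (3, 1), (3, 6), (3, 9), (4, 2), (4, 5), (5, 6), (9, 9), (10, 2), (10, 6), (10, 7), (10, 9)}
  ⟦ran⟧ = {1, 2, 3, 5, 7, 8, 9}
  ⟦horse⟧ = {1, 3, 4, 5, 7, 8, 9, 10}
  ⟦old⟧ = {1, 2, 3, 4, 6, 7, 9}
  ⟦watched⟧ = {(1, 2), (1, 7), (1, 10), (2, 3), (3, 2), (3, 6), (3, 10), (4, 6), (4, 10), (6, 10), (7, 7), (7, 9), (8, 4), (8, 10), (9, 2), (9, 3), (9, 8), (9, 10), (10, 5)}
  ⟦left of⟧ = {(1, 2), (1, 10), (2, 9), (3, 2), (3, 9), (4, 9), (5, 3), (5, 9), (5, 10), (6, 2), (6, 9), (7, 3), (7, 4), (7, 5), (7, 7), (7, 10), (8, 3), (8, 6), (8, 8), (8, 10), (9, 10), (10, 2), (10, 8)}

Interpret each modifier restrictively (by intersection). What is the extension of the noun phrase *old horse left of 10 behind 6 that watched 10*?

{1}

⟦left of 10⟧ = {x : ⟨x, 10⟩ ∈ ⟦left of⟧} = {1, 5, 7, 8, 9}
⟦behind 6⟧ = {x : ⟨x, 6⟩ ∈ ⟦behind⟧} = {1, 3, 5, 10}
⟦that watched 10⟧ = {x : ⟨x, 10⟩ ∈ ⟦watched⟧} = {1, 3, 4, 6, 8, 9}
⟦horse⟧ = {1, 3, 4, 5, 7, 8, 9, 10}
… ∩ ⟦left of 10⟧ = {1, 3, 4, 5, 7, 8, 9, 10} ∩ {1, 5, 7, 8, 9} = {1, 5, 7, 8, 9}
… ∩ ⟦behind 6⟧ = {1, 5, 7, 8, 9} ∩ {1, 3, 5, 10} = {1, 5}
… ∩ ⟦that watched 10⟧ = {1, 5} ∩ {1, 3, 4, 6, 8, 9} = {1}
… ∩ ⟦old⟧ = {1} ∩ {1, 2, 3, 4, 6, 7, 9} = {1}
So ⟦old horse left of 10 behind 6 that watched 10⟧ = {1}.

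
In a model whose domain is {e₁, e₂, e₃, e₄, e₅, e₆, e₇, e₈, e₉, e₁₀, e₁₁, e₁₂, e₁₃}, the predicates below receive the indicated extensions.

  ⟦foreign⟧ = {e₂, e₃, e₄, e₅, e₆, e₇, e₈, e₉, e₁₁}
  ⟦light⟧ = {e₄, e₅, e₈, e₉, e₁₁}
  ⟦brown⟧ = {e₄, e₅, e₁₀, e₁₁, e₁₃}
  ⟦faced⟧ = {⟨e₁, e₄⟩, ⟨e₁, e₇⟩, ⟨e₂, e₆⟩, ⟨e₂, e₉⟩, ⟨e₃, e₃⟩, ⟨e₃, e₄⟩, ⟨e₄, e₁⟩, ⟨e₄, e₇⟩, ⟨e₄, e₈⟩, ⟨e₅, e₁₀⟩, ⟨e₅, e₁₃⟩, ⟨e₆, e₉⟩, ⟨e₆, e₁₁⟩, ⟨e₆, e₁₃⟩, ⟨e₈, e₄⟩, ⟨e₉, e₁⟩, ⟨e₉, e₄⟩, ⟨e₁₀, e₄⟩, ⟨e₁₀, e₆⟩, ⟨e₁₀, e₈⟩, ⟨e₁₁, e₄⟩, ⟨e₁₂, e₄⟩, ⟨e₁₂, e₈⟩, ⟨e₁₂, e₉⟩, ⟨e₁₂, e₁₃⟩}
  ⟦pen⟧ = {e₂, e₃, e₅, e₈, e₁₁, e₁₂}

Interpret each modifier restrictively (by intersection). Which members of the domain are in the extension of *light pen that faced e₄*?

⟦that faced e₄⟧ = {x : ⟨x, e₄⟩ ∈ ⟦faced⟧} = {e₁, e₃, e₈, e₉, e₁₀, e₁₁, e₁₂}
⟦pen⟧ = {e₂, e₃, e₅, e₈, e₁₁, e₁₂}
… ∩ ⟦that faced e₄⟧ = {e₂, e₃, e₅, e₈, e₁₁, e₁₂} ∩ {e₁, e₃, e₈, e₉, e₁₀, e₁₁, e₁₂} = {e₃, e₈, e₁₁, e₁₂}
… ∩ ⟦light⟧ = {e₃, e₈, e₁₁, e₁₂} ∩ {e₄, e₅, e₈, e₉, e₁₁} = {e₈, e₁₁}
So ⟦light pen that faced e₄⟧ = {e₈, e₁₁}.

{e₈, e₁₁}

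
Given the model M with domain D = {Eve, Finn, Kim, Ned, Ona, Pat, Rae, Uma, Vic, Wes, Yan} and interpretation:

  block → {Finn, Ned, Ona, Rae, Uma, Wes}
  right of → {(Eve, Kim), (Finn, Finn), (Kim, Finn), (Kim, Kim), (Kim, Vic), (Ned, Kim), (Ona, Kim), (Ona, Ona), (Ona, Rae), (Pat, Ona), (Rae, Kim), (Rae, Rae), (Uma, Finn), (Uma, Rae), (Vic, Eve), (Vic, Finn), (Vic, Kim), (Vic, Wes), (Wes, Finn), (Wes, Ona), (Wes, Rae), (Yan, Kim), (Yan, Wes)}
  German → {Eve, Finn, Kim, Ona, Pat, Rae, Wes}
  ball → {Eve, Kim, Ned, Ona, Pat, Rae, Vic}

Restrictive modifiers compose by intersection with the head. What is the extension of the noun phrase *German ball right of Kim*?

⟦right of Kim⟧ = {x : ⟨x, Kim⟩ ∈ ⟦right of⟧} = {Eve, Kim, Ned, Ona, Rae, Vic, Yan}
⟦ball⟧ = {Eve, Kim, Ned, Ona, Pat, Rae, Vic}
… ∩ ⟦right of Kim⟧ = {Eve, Kim, Ned, Ona, Pat, Rae, Vic} ∩ {Eve, Kim, Ned, Ona, Rae, Vic, Yan} = {Eve, Kim, Ned, Ona, Rae, Vic}
… ∩ ⟦German⟧ = {Eve, Kim, Ned, Ona, Rae, Vic} ∩ {Eve, Finn, Kim, Ona, Pat, Rae, Wes} = {Eve, Kim, Ona, Rae}
So ⟦German ball right of Kim⟧ = {Eve, Kim, Ona, Rae}.

{Eve, Kim, Ona, Rae}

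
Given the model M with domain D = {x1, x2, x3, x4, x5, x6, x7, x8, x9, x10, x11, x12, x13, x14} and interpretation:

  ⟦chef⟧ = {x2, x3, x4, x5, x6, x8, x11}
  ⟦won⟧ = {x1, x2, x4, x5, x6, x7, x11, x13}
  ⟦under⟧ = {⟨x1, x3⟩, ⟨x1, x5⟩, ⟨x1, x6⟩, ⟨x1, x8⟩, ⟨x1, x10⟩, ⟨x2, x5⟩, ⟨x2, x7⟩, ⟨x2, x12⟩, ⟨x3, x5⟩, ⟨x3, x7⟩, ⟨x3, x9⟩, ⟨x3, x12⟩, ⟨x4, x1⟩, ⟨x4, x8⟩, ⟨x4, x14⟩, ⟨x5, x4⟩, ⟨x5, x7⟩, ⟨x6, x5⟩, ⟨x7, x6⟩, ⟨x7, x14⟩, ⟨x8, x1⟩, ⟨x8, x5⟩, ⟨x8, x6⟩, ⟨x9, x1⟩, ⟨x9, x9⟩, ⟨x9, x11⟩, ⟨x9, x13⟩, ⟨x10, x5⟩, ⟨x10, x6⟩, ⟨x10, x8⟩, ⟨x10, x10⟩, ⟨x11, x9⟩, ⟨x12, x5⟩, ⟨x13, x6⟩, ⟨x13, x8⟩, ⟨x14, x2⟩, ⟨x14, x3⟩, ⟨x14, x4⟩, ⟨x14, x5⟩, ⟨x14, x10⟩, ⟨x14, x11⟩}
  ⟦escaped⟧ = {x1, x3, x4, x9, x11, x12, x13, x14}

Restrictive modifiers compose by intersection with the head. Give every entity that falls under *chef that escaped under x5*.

⟦that escaped⟧ = ⟦escaped⟧ = {x1, x3, x4, x9, x11, x12, x13, x14}
⟦under x5⟧ = {x : ⟨x, x5⟩ ∈ ⟦under⟧} = {x1, x2, x3, x6, x8, x10, x12, x14}
⟦chef⟧ = {x2, x3, x4, x5, x6, x8, x11}
… ∩ ⟦that escaped⟧ = {x2, x3, x4, x5, x6, x8, x11} ∩ {x1, x3, x4, x9, x11, x12, x13, x14} = {x3, x4, x11}
… ∩ ⟦under x5⟧ = {x3, x4, x11} ∩ {x1, x2, x3, x6, x8, x10, x12, x14} = {x3}
So ⟦chef that escaped under x5⟧ = {x3}.

{x3}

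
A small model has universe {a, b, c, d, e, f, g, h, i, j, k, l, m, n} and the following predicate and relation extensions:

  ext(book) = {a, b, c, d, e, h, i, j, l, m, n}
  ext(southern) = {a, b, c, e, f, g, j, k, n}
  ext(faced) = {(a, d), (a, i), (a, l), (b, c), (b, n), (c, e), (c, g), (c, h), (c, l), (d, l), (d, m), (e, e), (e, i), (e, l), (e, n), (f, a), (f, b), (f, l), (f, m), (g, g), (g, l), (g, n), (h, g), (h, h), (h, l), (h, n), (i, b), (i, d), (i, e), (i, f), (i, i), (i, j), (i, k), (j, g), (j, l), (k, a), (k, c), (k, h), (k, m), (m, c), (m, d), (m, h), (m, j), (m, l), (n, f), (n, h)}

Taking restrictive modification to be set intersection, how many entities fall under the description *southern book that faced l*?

⟦that faced l⟧ = {x : ⟨x, l⟩ ∈ ⟦faced⟧} = {a, c, d, e, f, g, h, j, m}
⟦book⟧ = {a, b, c, d, e, h, i, j, l, m, n}
… ∩ ⟦that faced l⟧ = {a, b, c, d, e, h, i, j, l, m, n} ∩ {a, c, d, e, f, g, h, j, m} = {a, c, d, e, h, j, m}
… ∩ ⟦southern⟧ = {a, c, d, e, h, j, m} ∩ {a, b, c, e, f, g, j, k, n} = {a, c, e, j}
⟦southern book that faced l⟧ = {a, c, e, j}, so the cardinality is 4.

4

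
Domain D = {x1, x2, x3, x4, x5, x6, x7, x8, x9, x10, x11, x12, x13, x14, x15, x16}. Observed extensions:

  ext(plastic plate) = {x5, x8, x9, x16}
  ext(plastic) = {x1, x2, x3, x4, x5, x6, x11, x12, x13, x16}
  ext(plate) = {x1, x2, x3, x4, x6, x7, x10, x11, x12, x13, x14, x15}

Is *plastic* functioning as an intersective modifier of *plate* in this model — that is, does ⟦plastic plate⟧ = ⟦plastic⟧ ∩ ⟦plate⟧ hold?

⟦plastic⟧ ∩ ⟦plate⟧ = {x1, x2, x3, x4, x5, x6, x11, x12, x13, x16} ∩ {x1, x2, x3, x4, x6, x7, x10, x11, x12, x13, x14, x15} = {x1, x2, x3, x4, x6, x11, x12, x13}
Observed ⟦plastic plate⟧ = {x5, x8, x9, x16}.
These differ, so the modifier is not intersective in this model.

no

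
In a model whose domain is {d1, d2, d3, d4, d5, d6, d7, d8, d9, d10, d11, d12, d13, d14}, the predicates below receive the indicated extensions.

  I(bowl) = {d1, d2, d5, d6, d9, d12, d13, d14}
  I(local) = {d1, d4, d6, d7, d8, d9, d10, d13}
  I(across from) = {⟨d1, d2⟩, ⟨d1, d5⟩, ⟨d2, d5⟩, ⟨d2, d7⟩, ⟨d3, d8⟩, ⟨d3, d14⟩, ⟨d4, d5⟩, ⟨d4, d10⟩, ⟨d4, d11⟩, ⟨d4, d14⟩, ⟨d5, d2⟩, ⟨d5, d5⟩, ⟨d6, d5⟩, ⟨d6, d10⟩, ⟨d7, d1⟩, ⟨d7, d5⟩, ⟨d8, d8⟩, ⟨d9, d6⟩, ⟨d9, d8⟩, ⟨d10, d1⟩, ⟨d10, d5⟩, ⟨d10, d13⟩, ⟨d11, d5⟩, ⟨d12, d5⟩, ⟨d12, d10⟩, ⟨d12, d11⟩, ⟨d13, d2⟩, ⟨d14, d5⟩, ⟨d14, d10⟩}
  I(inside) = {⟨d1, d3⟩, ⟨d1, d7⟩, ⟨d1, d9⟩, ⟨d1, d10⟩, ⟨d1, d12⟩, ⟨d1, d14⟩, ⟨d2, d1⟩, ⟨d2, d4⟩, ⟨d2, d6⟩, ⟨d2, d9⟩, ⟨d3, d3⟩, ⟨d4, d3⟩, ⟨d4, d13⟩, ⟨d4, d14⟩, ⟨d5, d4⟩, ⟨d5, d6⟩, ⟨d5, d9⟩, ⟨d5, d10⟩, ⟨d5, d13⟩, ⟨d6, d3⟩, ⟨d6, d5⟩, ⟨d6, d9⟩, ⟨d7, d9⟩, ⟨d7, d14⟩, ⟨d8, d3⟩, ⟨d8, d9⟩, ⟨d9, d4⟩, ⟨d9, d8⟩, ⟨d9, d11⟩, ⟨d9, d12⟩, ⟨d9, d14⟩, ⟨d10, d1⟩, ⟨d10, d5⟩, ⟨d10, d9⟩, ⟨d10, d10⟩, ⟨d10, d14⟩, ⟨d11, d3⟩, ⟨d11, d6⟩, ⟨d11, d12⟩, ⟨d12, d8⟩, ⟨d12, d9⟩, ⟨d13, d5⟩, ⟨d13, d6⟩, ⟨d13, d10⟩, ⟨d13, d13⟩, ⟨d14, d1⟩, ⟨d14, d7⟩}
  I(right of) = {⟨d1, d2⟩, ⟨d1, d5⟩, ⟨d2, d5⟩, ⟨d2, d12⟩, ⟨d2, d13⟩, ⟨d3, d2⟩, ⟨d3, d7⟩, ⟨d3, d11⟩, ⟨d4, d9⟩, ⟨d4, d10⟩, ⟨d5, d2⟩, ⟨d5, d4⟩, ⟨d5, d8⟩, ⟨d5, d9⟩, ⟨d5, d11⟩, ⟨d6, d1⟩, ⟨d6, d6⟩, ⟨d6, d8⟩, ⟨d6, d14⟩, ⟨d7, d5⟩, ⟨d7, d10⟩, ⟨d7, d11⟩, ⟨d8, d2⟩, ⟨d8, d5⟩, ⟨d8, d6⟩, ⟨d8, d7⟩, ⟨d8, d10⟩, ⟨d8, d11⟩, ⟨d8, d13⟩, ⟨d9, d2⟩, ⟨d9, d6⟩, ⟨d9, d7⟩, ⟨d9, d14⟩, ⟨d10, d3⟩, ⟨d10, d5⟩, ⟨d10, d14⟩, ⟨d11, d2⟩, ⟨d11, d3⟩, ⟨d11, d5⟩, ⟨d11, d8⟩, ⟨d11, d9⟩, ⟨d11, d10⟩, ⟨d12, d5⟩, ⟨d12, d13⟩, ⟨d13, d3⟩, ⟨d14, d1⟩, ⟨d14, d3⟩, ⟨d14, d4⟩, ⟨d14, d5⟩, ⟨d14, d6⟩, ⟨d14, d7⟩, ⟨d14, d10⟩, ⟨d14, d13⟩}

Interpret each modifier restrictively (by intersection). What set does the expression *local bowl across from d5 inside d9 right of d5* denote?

{d1}

⟦across from d5⟧ = {x : ⟨x, d5⟩ ∈ ⟦across from⟧} = {d1, d2, d4, d5, d6, d7, d10, d11, d12, d14}
⟦inside d9⟧ = {x : ⟨x, d9⟩ ∈ ⟦inside⟧} = {d1, d2, d5, d6, d7, d8, d10, d12}
⟦right of d5⟧ = {x : ⟨x, d5⟩ ∈ ⟦right of⟧} = {d1, d2, d7, d8, d10, d11, d12, d14}
⟦bowl⟧ = {d1, d2, d5, d6, d9, d12, d13, d14}
… ∩ ⟦across from d5⟧ = {d1, d2, d5, d6, d9, d12, d13, d14} ∩ {d1, d2, d4, d5, d6, d7, d10, d11, d12, d14} = {d1, d2, d5, d6, d12, d14}
… ∩ ⟦inside d9⟧ = {d1, d2, d5, d6, d12, d14} ∩ {d1, d2, d5, d6, d7, d8, d10, d12} = {d1, d2, d5, d6, d12}
… ∩ ⟦right of d5⟧ = {d1, d2, d5, d6, d12} ∩ {d1, d2, d7, d8, d10, d11, d12, d14} = {d1, d2, d12}
… ∩ ⟦local⟧ = {d1, d2, d12} ∩ {d1, d4, d6, d7, d8, d9, d10, d13} = {d1}
So ⟦local bowl across from d5 inside d9 right of d5⟧ = {d1}.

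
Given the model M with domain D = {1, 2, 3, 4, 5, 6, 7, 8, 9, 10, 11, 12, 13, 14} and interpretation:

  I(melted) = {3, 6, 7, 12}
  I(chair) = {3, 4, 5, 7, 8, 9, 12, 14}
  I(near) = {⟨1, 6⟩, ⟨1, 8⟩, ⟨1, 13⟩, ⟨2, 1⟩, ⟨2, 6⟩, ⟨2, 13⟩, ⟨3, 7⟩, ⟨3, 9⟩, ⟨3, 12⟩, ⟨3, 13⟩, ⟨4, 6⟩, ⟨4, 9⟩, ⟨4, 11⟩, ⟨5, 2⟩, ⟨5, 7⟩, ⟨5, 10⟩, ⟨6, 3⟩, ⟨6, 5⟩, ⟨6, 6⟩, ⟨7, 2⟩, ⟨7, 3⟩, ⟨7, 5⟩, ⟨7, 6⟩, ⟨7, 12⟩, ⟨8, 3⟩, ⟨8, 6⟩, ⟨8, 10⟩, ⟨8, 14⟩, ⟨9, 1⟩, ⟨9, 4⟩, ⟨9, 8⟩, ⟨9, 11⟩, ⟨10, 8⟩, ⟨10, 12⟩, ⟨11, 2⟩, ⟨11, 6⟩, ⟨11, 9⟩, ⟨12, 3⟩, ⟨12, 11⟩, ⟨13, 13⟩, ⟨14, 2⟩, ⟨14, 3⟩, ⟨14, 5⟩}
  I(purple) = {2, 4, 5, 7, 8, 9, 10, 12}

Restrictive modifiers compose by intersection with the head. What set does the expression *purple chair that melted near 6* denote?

⟦that melted⟧ = ⟦melted⟧ = {3, 6, 7, 12}
⟦near 6⟧ = {x : ⟨x, 6⟩ ∈ ⟦near⟧} = {1, 2, 4, 6, 7, 8, 11}
⟦chair⟧ = {3, 4, 5, 7, 8, 9, 12, 14}
… ∩ ⟦that melted⟧ = {3, 4, 5, 7, 8, 9, 12, 14} ∩ {3, 6, 7, 12} = {3, 7, 12}
… ∩ ⟦near 6⟧ = {3, 7, 12} ∩ {1, 2, 4, 6, 7, 8, 11} = {7}
… ∩ ⟦purple⟧ = {7} ∩ {2, 4, 5, 7, 8, 9, 10, 12} = {7}
So ⟦purple chair that melted near 6⟧ = {7}.

{7}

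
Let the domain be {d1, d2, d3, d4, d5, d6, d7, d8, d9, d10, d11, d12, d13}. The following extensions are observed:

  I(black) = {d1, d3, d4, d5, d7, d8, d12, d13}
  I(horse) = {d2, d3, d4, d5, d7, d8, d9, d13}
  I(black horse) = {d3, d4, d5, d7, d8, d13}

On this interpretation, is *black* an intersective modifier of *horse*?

⟦black⟧ ∩ ⟦horse⟧ = {d1, d3, d4, d5, d7, d8, d12, d13} ∩ {d2, d3, d4, d5, d7, d8, d9, d13} = {d3, d4, d5, d7, d8, d13}
Observed ⟦black horse⟧ = {d3, d4, d5, d7, d8, d13}.
These coincide, so the modifier is intersective here.

yes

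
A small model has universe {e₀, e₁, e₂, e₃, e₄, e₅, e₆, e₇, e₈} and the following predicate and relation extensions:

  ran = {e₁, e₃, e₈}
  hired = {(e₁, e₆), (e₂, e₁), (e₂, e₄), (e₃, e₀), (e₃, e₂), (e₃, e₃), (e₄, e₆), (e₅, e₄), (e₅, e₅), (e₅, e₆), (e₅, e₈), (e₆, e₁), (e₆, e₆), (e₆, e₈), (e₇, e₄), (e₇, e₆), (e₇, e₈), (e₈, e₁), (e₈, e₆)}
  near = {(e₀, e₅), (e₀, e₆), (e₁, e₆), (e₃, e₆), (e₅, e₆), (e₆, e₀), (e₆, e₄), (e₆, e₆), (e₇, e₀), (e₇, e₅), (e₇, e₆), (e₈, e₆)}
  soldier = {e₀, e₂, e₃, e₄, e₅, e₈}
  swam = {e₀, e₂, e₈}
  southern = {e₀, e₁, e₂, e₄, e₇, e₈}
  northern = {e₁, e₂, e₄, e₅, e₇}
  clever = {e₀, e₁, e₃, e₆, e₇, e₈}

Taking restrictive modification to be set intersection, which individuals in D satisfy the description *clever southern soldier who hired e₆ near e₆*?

⟦who hired e₆⟧ = {x : ⟨x, e₆⟩ ∈ ⟦hired⟧} = {e₁, e₄, e₅, e₆, e₇, e₈}
⟦near e₆⟧ = {x : ⟨x, e₆⟩ ∈ ⟦near⟧} = {e₀, e₁, e₃, e₅, e₆, e₇, e₈}
⟦soldier⟧ = {e₀, e₂, e₃, e₄, e₅, e₈}
… ∩ ⟦who hired e₆⟧ = {e₀, e₂, e₃, e₄, e₅, e₈} ∩ {e₁, e₄, e₅, e₆, e₇, e₈} = {e₄, e₅, e₈}
… ∩ ⟦near e₆⟧ = {e₄, e₅, e₈} ∩ {e₀, e₁, e₃, e₅, e₆, e₇, e₈} = {e₅, e₈}
… ∩ ⟦clever⟧ = {e₅, e₈} ∩ {e₀, e₁, e₃, e₆, e₇, e₈} = {e₈}
… ∩ ⟦southern⟧ = {e₈} ∩ {e₀, e₁, e₂, e₄, e₇, e₈} = {e₈}
So ⟦clever southern soldier who hired e₆ near e₆⟧ = {e₈}.

{e₈}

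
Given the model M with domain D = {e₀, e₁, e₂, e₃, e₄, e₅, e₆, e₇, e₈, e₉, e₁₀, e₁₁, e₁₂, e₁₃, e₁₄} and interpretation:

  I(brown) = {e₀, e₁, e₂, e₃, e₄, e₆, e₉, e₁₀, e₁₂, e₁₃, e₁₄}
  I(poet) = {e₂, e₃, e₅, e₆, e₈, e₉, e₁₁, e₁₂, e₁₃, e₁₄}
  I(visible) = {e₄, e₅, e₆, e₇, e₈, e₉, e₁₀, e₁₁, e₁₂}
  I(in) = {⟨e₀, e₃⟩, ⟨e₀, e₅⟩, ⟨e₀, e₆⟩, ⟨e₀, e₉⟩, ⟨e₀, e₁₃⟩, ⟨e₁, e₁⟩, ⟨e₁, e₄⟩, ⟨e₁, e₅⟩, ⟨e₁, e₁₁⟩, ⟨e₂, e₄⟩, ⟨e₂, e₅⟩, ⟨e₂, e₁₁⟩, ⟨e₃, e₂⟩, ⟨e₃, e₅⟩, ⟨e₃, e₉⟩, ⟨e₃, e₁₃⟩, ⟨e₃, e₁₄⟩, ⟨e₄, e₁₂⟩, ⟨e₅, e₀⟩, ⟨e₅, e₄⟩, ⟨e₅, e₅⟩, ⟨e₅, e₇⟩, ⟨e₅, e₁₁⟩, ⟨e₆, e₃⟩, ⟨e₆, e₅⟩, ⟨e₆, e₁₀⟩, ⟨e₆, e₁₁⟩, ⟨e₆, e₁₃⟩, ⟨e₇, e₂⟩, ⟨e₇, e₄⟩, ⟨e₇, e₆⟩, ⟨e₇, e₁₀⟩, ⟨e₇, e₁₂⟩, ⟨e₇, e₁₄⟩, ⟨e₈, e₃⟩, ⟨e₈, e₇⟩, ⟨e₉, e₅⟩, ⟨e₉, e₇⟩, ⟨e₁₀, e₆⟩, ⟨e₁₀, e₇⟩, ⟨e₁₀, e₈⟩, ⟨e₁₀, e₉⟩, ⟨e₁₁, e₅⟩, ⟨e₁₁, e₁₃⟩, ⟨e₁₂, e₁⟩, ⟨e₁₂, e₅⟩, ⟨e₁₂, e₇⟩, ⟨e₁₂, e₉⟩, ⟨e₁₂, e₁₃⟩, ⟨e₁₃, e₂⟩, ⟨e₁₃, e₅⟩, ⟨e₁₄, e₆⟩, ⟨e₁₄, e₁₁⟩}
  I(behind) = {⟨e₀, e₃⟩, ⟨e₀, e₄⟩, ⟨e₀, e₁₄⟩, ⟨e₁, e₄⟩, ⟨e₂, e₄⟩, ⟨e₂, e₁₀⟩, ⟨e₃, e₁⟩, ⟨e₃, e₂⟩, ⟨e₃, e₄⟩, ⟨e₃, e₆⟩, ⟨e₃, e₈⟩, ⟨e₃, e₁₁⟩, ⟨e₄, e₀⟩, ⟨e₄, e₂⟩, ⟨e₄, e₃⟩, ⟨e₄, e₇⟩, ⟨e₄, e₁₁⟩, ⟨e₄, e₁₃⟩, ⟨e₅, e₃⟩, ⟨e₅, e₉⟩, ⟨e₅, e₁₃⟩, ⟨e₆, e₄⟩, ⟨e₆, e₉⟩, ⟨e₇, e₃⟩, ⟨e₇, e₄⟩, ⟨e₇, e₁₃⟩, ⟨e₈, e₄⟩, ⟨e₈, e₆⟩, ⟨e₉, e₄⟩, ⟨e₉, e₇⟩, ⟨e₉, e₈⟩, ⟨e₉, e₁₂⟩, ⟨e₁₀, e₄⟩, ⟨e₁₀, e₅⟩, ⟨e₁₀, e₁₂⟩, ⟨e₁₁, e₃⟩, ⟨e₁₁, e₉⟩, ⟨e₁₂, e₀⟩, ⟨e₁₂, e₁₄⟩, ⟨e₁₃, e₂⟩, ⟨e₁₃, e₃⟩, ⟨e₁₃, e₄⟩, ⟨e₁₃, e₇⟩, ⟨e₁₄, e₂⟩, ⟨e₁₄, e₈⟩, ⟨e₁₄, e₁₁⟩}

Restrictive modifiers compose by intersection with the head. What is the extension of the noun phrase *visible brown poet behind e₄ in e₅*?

{e₆, e₉}

⟦behind e₄⟧ = {x : ⟨x, e₄⟩ ∈ ⟦behind⟧} = {e₀, e₁, e₂, e₃, e₆, e₇, e₈, e₉, e₁₀, e₁₃}
⟦in e₅⟧ = {x : ⟨x, e₅⟩ ∈ ⟦in⟧} = {e₀, e₁, e₂, e₃, e₅, e₆, e₉, e₁₁, e₁₂, e₁₃}
⟦poet⟧ = {e₂, e₃, e₅, e₆, e₈, e₉, e₁₁, e₁₂, e₁₃, e₁₄}
… ∩ ⟦behind e₄⟧ = {e₂, e₃, e₅, e₆, e₈, e₉, e₁₁, e₁₂, e₁₃, e₁₄} ∩ {e₀, e₁, e₂, e₃, e₆, e₇, e₈, e₉, e₁₀, e₁₃} = {e₂, e₃, e₆, e₈, e₉, e₁₃}
… ∩ ⟦in e₅⟧ = {e₂, e₃, e₆, e₈, e₉, e₁₃} ∩ {e₀, e₁, e₂, e₃, e₅, e₆, e₉, e₁₁, e₁₂, e₁₃} = {e₂, e₃, e₆, e₉, e₁₃}
… ∩ ⟦visible⟧ = {e₂, e₃, e₆, e₉, e₁₃} ∩ {e₄, e₅, e₆, e₇, e₈, e₉, e₁₀, e₁₁, e₁₂} = {e₆, e₉}
… ∩ ⟦brown⟧ = {e₆, e₉} ∩ {e₀, e₁, e₂, e₃, e₄, e₆, e₉, e₁₀, e₁₂, e₁₃, e₁₄} = {e₆, e₉}
So ⟦visible brown poet behind e₄ in e₅⟧ = {e₆, e₉}.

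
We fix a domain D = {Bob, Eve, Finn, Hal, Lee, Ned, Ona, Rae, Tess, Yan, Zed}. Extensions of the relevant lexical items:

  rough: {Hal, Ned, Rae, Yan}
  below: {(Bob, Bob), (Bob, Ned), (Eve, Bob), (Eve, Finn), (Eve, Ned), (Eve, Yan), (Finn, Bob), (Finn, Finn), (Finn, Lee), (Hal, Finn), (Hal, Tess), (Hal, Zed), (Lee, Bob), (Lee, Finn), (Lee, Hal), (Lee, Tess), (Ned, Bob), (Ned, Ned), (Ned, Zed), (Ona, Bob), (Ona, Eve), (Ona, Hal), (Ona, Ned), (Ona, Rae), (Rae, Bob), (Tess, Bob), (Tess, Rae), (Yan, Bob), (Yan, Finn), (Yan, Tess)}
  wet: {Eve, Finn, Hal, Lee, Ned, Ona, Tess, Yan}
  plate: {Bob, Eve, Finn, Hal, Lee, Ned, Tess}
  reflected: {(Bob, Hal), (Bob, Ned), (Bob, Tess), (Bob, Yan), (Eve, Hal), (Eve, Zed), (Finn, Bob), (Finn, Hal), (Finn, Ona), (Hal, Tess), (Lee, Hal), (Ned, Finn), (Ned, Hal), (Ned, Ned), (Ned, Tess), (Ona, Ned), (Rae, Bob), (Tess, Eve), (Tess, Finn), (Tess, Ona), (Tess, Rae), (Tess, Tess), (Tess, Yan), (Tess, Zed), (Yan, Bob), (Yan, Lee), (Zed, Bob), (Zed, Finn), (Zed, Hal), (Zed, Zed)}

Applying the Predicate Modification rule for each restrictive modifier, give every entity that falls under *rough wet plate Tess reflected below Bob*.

⟦Tess reflected⟧ = {x : ⟨Tess, x⟩ ∈ ⟦reflected⟧} = {Eve, Finn, Ona, Rae, Tess, Yan, Zed}
⟦below Bob⟧ = {x : ⟨x, Bob⟩ ∈ ⟦below⟧} = {Bob, Eve, Finn, Lee, Ned, Ona, Rae, Tess, Yan}
⟦plate⟧ = {Bob, Eve, Finn, Hal, Lee, Ned, Tess}
… ∩ ⟦Tess reflected⟧ = {Bob, Eve, Finn, Hal, Lee, Ned, Tess} ∩ {Eve, Finn, Ona, Rae, Tess, Yan, Zed} = {Eve, Finn, Tess}
… ∩ ⟦below Bob⟧ = {Eve, Finn, Tess} ∩ {Bob, Eve, Finn, Lee, Ned, Ona, Rae, Tess, Yan} = {Eve, Finn, Tess}
… ∩ ⟦rough⟧ = {Eve, Finn, Tess} ∩ {Hal, Ned, Rae, Yan} = ∅
… ∩ ⟦wet⟧ = ∅ ∩ {Eve, Finn, Hal, Lee, Ned, Ona, Tess, Yan} = ∅
So ⟦rough wet plate Tess reflected below Bob⟧ = {}.

{}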